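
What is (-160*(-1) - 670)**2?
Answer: 260100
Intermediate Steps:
(-160*(-1) - 670)**2 = (160 - 670)**2 = (-510)**2 = 260100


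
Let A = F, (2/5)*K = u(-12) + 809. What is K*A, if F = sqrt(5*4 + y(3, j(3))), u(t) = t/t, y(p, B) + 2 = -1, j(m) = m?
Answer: 2025*sqrt(17) ≈ 8349.3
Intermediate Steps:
y(p, B) = -3 (y(p, B) = -2 - 1 = -3)
u(t) = 1
K = 2025 (K = 5*(1 + 809)/2 = (5/2)*810 = 2025)
F = sqrt(17) (F = sqrt(5*4 - 3) = sqrt(20 - 3) = sqrt(17) ≈ 4.1231)
A = sqrt(17) ≈ 4.1231
K*A = 2025*sqrt(17)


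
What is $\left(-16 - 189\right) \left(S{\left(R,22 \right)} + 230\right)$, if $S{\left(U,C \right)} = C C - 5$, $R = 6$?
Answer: $-145345$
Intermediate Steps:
$S{\left(U,C \right)} = -5 + C^{2}$ ($S{\left(U,C \right)} = C^{2} - 5 = -5 + C^{2}$)
$\left(-16 - 189\right) \left(S{\left(R,22 \right)} + 230\right) = \left(-16 - 189\right) \left(\left(-5 + 22^{2}\right) + 230\right) = \left(-16 - 189\right) \left(\left(-5 + 484\right) + 230\right) = - 205 \left(479 + 230\right) = \left(-205\right) 709 = -145345$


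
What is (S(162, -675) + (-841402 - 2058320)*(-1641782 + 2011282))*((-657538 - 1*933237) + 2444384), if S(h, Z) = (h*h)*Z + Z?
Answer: -914612162383449375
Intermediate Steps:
S(h, Z) = Z + Z*h² (S(h, Z) = h²*Z + Z = Z*h² + Z = Z + Z*h²)
(S(162, -675) + (-841402 - 2058320)*(-1641782 + 2011282))*((-657538 - 1*933237) + 2444384) = (-675*(1 + 162²) + (-841402 - 2058320)*(-1641782 + 2011282))*((-657538 - 1*933237) + 2444384) = (-675*(1 + 26244) - 2899722*369500)*((-657538 - 933237) + 2444384) = (-675*26245 - 1071447279000)*(-1590775 + 2444384) = (-17715375 - 1071447279000)*853609 = -1071464994375*853609 = -914612162383449375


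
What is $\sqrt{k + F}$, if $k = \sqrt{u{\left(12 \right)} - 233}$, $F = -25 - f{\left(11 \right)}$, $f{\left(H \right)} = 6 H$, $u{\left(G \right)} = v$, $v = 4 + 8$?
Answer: $\sqrt{-91 + i \sqrt{221}} \approx 0.77662 + 9.571 i$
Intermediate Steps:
$v = 12$
$u{\left(G \right)} = 12$
$F = -91$ ($F = -25 - 6 \cdot 11 = -25 - 66 = -91$)
$k = i \sqrt{221}$ ($k = \sqrt{12 - 233} = \sqrt{-221} = i \sqrt{221} \approx 14.866 i$)
$\sqrt{k + F} = \sqrt{i \sqrt{221} - 91} = \sqrt{-91 + i \sqrt{221}}$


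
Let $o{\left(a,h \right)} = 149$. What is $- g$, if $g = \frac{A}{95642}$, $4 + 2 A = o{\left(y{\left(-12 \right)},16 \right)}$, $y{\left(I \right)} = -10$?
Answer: $- \frac{5}{6596} \approx -0.00075804$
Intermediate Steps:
$A = \frac{145}{2}$ ($A = -2 + \frac{1}{2} \cdot 149 = -2 + \frac{149}{2} = \frac{145}{2} \approx 72.5$)
$g = \frac{5}{6596}$ ($g = \frac{145}{2 \cdot 95642} = \frac{145}{2} \cdot \frac{1}{95642} = \frac{5}{6596} \approx 0.00075804$)
$- g = \left(-1\right) \frac{5}{6596} = - \frac{5}{6596}$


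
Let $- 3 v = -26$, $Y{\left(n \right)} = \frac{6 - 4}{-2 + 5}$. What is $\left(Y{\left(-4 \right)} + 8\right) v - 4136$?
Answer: $- \frac{36548}{9} \approx -4060.9$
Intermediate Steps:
$Y{\left(n \right)} = \frac{2}{3}$
$v = \frac{26}{3}$ ($v = \left(- \frac{1}{3}\right) \left(-26\right) = \frac{26}{3} \approx 8.6667$)
$\left(Y{\left(-4 \right)} + 8\right) v - 4136 = \left(\frac{2}{3} + 8\right) \frac{26}{3} - 4136 = \frac{26}{3} \cdot \frac{26}{3} - 4136 = \frac{676}{9} - 4136 = - \frac{36548}{9}$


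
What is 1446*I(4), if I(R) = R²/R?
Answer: 5784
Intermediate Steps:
I(R) = R
1446*I(4) = 1446*4 = 5784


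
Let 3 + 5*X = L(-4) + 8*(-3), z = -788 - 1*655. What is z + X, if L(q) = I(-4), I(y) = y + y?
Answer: -1450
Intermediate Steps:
I(y) = 2*y
z = -1443 (z = -788 - 655 = -1443)
L(q) = -8 (L(q) = 2*(-4) = -8)
X = -7 (X = -⅗ + (-8 + 8*(-3))/5 = -⅗ + (-8 - 24)/5 = -⅗ + (⅕)*(-32) = -⅗ - 32/5 = -7)
z + X = -1443 - 7 = -1450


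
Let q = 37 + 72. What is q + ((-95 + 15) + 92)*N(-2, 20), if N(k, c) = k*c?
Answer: -371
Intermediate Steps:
q = 109
N(k, c) = c*k
q + ((-95 + 15) + 92)*N(-2, 20) = 109 + ((-95 + 15) + 92)*(20*(-2)) = 109 + (-80 + 92)*(-40) = 109 + 12*(-40) = 109 - 480 = -371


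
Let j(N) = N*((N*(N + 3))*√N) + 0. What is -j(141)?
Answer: -2862864*√141 ≈ -3.3995e+7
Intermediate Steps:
j(N) = N^(5/2)*(3 + N) (j(N) = N*((N*(3 + N))*√N) + 0 = N*(N^(3/2)*(3 + N)) + 0 = N^(5/2)*(3 + N) + 0 = N^(5/2)*(3 + N))
-j(141) = -141^(5/2)*(3 + 141) = -19881*√141*144 = -2862864*√141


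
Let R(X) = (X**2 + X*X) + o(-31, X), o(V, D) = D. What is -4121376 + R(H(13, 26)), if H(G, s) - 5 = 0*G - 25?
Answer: -4120596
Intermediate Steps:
H(G, s) = -20 (H(G, s) = 5 + (0*G - 25) = 5 + (0 - 25) = 5 - 25 = -20)
R(X) = X + 2*X**2 (R(X) = (X**2 + X*X) + X = (X**2 + X**2) + X = 2*X**2 + X = X + 2*X**2)
-4121376 + R(H(13, 26)) = -4121376 - 20*(1 + 2*(-20)) = -4121376 - 20*(1 - 40) = -4121376 - 20*(-39) = -4121376 + 780 = -4120596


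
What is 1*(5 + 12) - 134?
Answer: -117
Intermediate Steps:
1*(5 + 12) - 134 = 1*17 - 134 = 17 - 134 = -117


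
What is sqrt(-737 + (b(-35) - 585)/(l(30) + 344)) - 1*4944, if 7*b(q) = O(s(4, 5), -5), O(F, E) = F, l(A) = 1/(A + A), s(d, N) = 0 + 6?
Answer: -4944 + I*sqrt(15421423906133)/144487 ≈ -4944.0 + 27.179*I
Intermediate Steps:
s(d, N) = 6
l(A) = 1/(2*A)
b(q) = 6/7 (b(q) = (1/7)*6 = 6/7)
sqrt(-737 + (b(-35) - 585)/(l(30) + 344)) - 1*4944 = sqrt(-737 + (6/7 - 585)/((1/2)/30 + 344)) - 1*4944 = sqrt(-737 - 4089/(7*((1/2)*(1/30) + 344))) - 4944 = sqrt(-737 - 4089/(7*(1/60 + 344))) - 4944 = sqrt(-737 - 4089/(7*20641/60)) - 4944 = sqrt(-737 - 4089/7*60/20641) - 4944 = sqrt(-737 - 245340/144487) - 4944 = sqrt(-106732259/144487) - 4944 = I*sqrt(15421423906133)/144487 - 4944 = -4944 + I*sqrt(15421423906133)/144487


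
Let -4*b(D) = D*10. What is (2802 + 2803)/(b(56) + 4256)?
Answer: 5605/4116 ≈ 1.3618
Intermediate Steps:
b(D) = -5*D/2 (b(D) = -D*10/4 = -5*D/2)
(2802 + 2803)/(b(56) + 4256) = (2802 + 2803)/(-5/2*56 + 4256) = 5605/(-140 + 4256) = 5605/4116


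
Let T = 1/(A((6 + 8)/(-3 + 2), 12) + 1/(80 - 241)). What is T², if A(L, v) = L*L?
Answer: 25921/995718025 ≈ 2.6032e-5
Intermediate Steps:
A(L, v) = L²
T = 161/31555 (T = 1/(((6 + 8)/(-3 + 2))² + 1/(80 - 241)) = 1/((14/(-1))² + 1/(-161)) = 1/((14*(-1))² - 1/161) = 1/((-14)² - 1/161) = 1/(196 - 1/161) = 1/(31555/161) = 161/31555 ≈ 0.0051022)
T² = (161/31555)² = 25921/995718025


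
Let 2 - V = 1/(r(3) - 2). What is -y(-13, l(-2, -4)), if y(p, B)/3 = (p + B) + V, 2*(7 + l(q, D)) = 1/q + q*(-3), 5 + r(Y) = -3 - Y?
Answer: 2367/52 ≈ 45.519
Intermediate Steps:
r(Y) = -8 - Y (r(Y) = -5 + (-3 - Y) = -8 - Y)
l(q, D) = -7 + 1/(2*q) - 3*q/2 (l(q, D) = -7 + (1/q + q*(-3))/2 = -7 + (1/q - 3*q)/2 = -7 + (1/(2*q) - 3*q/2) = -7 + 1/(2*q) - 3*q/2)
V = 27/13 (V = 2 - 1/((-8 - 1*3) - 2) = 2 - 1/((-8 - 3) - 2) = 2 - 1/(-11 - 2) = 2 - 1/(-13) = 2 - 1*(-1/13) = 2 + 1/13 = 27/13 ≈ 2.0769)
y(p, B) = 81/13 + 3*B + 3*p (y(p, B) = 3*((p + B) + 27/13) = 3*((B + p) + 27/13) = 3*(27/13 + B + p) = 81/13 + 3*B + 3*p)
-y(-13, l(-2, -4)) = -(81/13 + 3*((½)*(1 - 1*(-2)*(14 + 3*(-2)))/(-2)) + 3*(-13)) = -(81/13 + 3*((½)*(-½)*(1 - 1*(-2)*(14 - 6))) - 39) = -(81/13 + 3*((½)*(-½)*(1 - 1*(-2)*8)) - 39) = -(81/13 + 3*((½)*(-½)*(1 + 16)) - 39) = -(81/13 + 3*((½)*(-½)*17) - 39) = -(81/13 + 3*(-17/4) - 39) = -(81/13 - 51/4 - 39) = -1*(-2367/52) = 2367/52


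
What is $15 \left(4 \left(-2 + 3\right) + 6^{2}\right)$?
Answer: $600$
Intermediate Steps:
$15 \left(4 \left(-2 + 3\right) + 6^{2}\right) = 15 \left(4 \cdot 1 + 36\right) = 15 \left(4 + 36\right) = 15 \cdot 40 = 600$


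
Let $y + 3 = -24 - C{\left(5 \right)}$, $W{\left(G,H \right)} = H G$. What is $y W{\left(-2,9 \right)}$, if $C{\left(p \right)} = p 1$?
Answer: $576$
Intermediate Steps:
$W{\left(G,H \right)} = G H$
$C{\left(p \right)} = p$
$y = -32$ ($y = -3 - 29 = -32$)
$y W{\left(-2,9 \right)} = - 32 \left(\left(-2\right) 9\right) = \left(-32\right) \left(-18\right) = 576$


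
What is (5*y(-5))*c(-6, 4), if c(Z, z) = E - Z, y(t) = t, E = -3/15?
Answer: -145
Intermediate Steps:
E = -⅕ (E = -3*1/15 = -⅕ ≈ -0.20000)
c(Z, z) = -⅕ - Z
(5*y(-5))*c(-6, 4) = (5*(-5))*(-⅕ - 1*(-6)) = -25*(-⅕ + 6) = -25*29/5 = -145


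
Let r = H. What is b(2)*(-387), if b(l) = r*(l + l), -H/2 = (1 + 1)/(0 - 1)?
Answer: -6192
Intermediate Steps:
H = 4 (H = -2*(1 + 1)/(0 - 1) = -4/(-1) = -4*(-1) = -2*(-2) = 4)
r = 4
b(l) = 8*l (b(l) = 4*(l + l) = 4*(2*l) = 8*l)
b(2)*(-387) = (8*2)*(-387) = 16*(-387) = -6192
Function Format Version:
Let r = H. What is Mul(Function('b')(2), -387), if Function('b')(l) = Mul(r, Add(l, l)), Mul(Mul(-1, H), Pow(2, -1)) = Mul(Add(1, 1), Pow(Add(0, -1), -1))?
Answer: -6192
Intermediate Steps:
H = 4 (H = Mul(-2, Mul(Add(1, 1), Pow(Add(0, -1), -1))) = Mul(-2, Mul(2, Pow(-1, -1))) = Mul(-2, Mul(2, -1)) = Mul(-2, -2) = 4)
r = 4
Function('b')(l) = Mul(8, l) (Function('b')(l) = Mul(4, Add(l, l)) = Mul(4, Mul(2, l)) = Mul(8, l))
Mul(Function('b')(2), -387) = Mul(Mul(8, 2), -387) = Mul(16, -387) = -6192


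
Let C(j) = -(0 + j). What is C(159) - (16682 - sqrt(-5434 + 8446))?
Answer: -16841 + 2*sqrt(753) ≈ -16786.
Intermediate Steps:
C(j) = -j
C(159) - (16682 - sqrt(-5434 + 8446)) = -1*159 - (16682 - sqrt(-5434 + 8446)) = -159 - (16682 - sqrt(3012)) = -159 - (16682 - 2*sqrt(753)) = -159 + (-16682 + 2*sqrt(753)) = -16841 + 2*sqrt(753)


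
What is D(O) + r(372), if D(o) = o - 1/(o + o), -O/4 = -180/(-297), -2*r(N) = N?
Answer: -993791/5280 ≈ -188.22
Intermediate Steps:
r(N) = -N/2
O = -80/33 (O = -(-720)/(-297) = -(-720)*(-1)/297 = -4*20/33 = -80/33 ≈ -2.4242)
D(o) = o - 1/(2*o)
D(O) + r(372) = (-80/33 - 1/(2*(-80/33))) - ½*372 = (-80/33 - ½*(-33/80)) - 186 = (-80/33 + 33/160) - 186 = -11711/5280 - 186 = -993791/5280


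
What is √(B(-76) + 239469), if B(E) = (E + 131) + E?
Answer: 2*√59862 ≈ 489.33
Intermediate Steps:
B(E) = 131 + 2*E (B(E) = (131 + E) + E = 131 + 2*E)
√(B(-76) + 239469) = √((131 + 2*(-76)) + 239469) = √((131 - 152) + 239469) = √(-21 + 239469) = √239448 = 2*√59862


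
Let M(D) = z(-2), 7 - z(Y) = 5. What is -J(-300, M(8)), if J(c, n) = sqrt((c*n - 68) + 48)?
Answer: -2*I*sqrt(155) ≈ -24.9*I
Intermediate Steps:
z(Y) = 2 (z(Y) = 7 - 1*5 = 7 - 5 = 2)
M(D) = 2
J(c, n) = sqrt(-20 + c*n) (J(c, n) = sqrt((-68 + c*n) + 48) = sqrt(-20 + c*n))
-J(-300, M(8)) = -sqrt(-20 - 300*2) = -sqrt(-20 - 600) = -sqrt(-620) = -2*I*sqrt(155)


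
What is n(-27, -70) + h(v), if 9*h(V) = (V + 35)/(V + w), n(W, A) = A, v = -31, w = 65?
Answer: -10708/153 ≈ -69.987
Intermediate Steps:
h(V) = (35 + V)/(9*(65 + V)) (h(V) = ((V + 35)/(V + 65))/9 = ((35 + V)/(65 + V))/9 = (35 + V)/(9*(65 + V)))
n(-27, -70) + h(v) = -70 + (35 - 31)/(9*(65 - 31)) = -70 + (⅑)*4/34 = -70 + (⅑)*(1/34)*4 = -70 + 2/153 = -10708/153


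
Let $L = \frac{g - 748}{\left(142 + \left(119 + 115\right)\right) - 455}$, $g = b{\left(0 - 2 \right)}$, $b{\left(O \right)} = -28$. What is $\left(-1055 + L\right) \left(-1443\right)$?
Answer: $\frac{119147067}{79} \approx 1.5082 \cdot 10^{6}$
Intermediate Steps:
$g = -28$
$L = \frac{776}{79}$ ($L = \frac{-28 - 748}{\left(142 + \left(119 + 115\right)\right) - 455} = - \frac{776}{\left(142 + 234\right) - 455} = - \frac{776}{376 - 455} = - \frac{776}{-79} = \left(-776\right) \left(- \frac{1}{79}\right) = \frac{776}{79} \approx 9.8228$)
$\left(-1055 + L\right) \left(-1443\right) = \left(-1055 + \frac{776}{79}\right) \left(-1443\right) = \left(- \frac{82569}{79}\right) \left(-1443\right) = \frac{119147067}{79}$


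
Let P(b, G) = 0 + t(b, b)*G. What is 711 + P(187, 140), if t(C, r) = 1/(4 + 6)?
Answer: 725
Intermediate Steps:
t(C, r) = 1/10
P(b, G) = G/10 (P(b, G) = 0 + G/10 = G/10)
711 + P(187, 140) = 711 + (1/10)*140 = 711 + 14 = 725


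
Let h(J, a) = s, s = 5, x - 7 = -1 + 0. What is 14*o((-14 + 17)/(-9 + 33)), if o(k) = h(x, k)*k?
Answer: 35/4 ≈ 8.7500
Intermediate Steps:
x = 6 (x = 7 + (-1 + 0) = 7 - 1 = 6)
h(J, a) = 5
o(k) = 5*k
14*o((-14 + 17)/(-9 + 33)) = 14*(5*((-14 + 17)/(-9 + 33))) = 14*(5*(3/24)) = 14*(5*(3*(1/24))) = 14*(5*(⅛)) = 14*(5/8) = 35/4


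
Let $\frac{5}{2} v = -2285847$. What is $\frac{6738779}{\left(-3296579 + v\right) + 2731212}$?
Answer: $- \frac{33693895}{7398529} \approx -4.5541$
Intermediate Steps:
$v = - \frac{4571694}{5}$ ($v = \frac{2}{5} \left(-2285847\right) = - \frac{4571694}{5} \approx -9.1434 \cdot 10^{5}$)
$\frac{6738779}{\left(-3296579 + v\right) + 2731212} = \frac{6738779}{\left(-3296579 - \frac{4571694}{5}\right) + 2731212} = \frac{6738779}{- \frac{21054589}{5} + 2731212} = \frac{6738779}{- \frac{7398529}{5}} = 6738779 \left(- \frac{5}{7398529}\right) = - \frac{33693895}{7398529}$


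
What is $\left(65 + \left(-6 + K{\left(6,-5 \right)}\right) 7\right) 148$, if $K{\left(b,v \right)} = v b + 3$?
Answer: $-24568$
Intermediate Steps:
$K{\left(b,v \right)} = 3 + b v$ ($K{\left(b,v \right)} = b v + 3 = 3 + b v$)
$\left(65 + \left(-6 + K{\left(6,-5 \right)}\right) 7\right) 148 = \left(65 + \left(-6 + \left(3 + 6 \left(-5\right)\right)\right) 7\right) 148 = \left(65 + \left(-6 + \left(3 - 30\right)\right) 7\right) 148 = \left(65 + \left(-6 - 27\right) 7\right) 148 = \left(65 - 231\right) 148 = \left(-166\right) 148 = -24568$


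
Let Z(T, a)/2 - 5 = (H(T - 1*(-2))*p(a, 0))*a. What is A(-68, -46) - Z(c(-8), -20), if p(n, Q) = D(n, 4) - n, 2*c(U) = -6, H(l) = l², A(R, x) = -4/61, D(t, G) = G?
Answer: 57946/61 ≈ 949.93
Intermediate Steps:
A(R, x) = -4/61 (A(R, x) = -4*1/61 = -4/61)
c(U) = -3 (c(U) = (½)*(-6) = -3)
p(n, Q) = 4 - n
Z(T, a) = 10 + 2*a*(2 + T)²*(4 - a) (Z(T, a) = 10 + 2*(((T - 1*(-2))²*(4 - a))*a) = 10 + 2*(((T + 2)²*(4 - a))*a) = 10 + 2*(((2 + T)²*(4 - a))*a) = 10 + 2*(a*(2 + T)²*(4 - a)) = 10 + 2*a*(2 + T)²*(4 - a))
A(-68, -46) - Z(c(-8), -20) = -4/61 - (10 - 2*(-20)*(2 - 3)²*(-4 - 20)) = -4/61 - (10 - 2*(-20)*(-1)²*(-24)) = -4/61 - (10 - 2*(-20)*1*(-24)) = -4/61 - (10 - 960) = -4/61 - 1*(-950) = -4/61 + 950 = 57946/61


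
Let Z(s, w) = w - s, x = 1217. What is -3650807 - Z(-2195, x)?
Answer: -3654219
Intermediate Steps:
-3650807 - Z(-2195, x) = -3650807 - (1217 - 1*(-2195)) = -3650807 - (1217 + 2195) = -3650807 - 1*3412 = -3650807 - 3412 = -3654219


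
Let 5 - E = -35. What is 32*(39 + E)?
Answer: 2528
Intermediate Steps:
E = 40 (E = 5 - 1*(-35) = 5 + 35 = 40)
32*(39 + E) = 32*(39 + 40) = 32*79 = 2528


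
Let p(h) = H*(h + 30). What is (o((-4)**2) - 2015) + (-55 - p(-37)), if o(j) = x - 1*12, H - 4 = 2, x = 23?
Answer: -2017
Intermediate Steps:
H = 6 (H = 4 + 2 = 6)
p(h) = 180 + 6*h (p(h) = 6*(h + 30) = 6*(30 + h) = 180 + 6*h)
o(j) = 11 (o(j) = 23 - 1*12 = 23 - 12 = 11)
(o((-4)**2) - 2015) + (-55 - p(-37)) = (11 - 2015) + (-55 - (180 + 6*(-37))) = -2004 + (-55 - (180 - 222)) = -2004 + (-55 - 1*(-42)) = -2004 + (-55 + 42) = -2004 - 13 = -2017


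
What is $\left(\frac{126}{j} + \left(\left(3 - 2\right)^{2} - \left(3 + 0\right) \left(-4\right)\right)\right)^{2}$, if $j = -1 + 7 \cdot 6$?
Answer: $\frac{434281}{1681} \approx 258.35$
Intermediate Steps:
$j = 41$ ($j = -1 + 42 = 41$)
$\left(\frac{126}{j} + \left(\left(3 - 2\right)^{2} - \left(3 + 0\right) \left(-4\right)\right)\right)^{2} = \left(\frac{126}{41} + \left(\left(3 - 2\right)^{2} - \left(3 + 0\right) \left(-4\right)\right)\right)^{2} = \left(126 \cdot \frac{1}{41} + \left(1^{2} - 3 \left(-4\right)\right)\right)^{2} = \left(\frac{126}{41} + \left(1 - -12\right)\right)^{2} = \left(\frac{126}{41} + \left(1 + 12\right)\right)^{2} = \left(\frac{126}{41} + 13\right)^{2} = \left(\frac{659}{41}\right)^{2} = \frac{434281}{1681}$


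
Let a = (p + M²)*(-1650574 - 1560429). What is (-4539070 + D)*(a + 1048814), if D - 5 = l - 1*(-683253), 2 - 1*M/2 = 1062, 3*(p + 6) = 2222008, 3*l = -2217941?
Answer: 695188415767294771256/9 ≈ 7.7243e+19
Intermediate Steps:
l = -2217941/3 (l = (⅓)*(-2217941) = -2217941/3 ≈ -7.3931e+5)
p = 2221990/3 (p = -6 + (⅓)*2222008 = -6 + 2222008/3 = 2221990/3 ≈ 7.4066e+5)
M = -2120 (M = 4 - 2*1062 = 4 - 2124 = -2120)
a = -50429412205570/3 (a = (2221990/3 + (-2120)²)*(-1650574 - 1560429) = (2221990/3 + 4494400)*(-3211003) = (15705190/3)*(-3211003) = -50429412205570/3 ≈ -1.6810e+13)
D = -168167/3 (D = 5 + (-2217941/3 - 1*(-683253)) = 5 + (-2217941/3 + 683253) = 5 - 168182/3 = -168167/3 ≈ -56056.)
(-4539070 + D)*(a + 1048814) = (-4539070 - 168167/3)*(-50429412205570/3 + 1048814) = -13785377/3*(-50429409059128/3) = 695188415767294771256/9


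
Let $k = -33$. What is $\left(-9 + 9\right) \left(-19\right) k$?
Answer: $0$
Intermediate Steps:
$\left(-9 + 9\right) \left(-19\right) k = \left(-9 + 9\right) \left(-19\right) \left(-33\right) = 0 \left(-19\right) \left(-33\right) = 0 \left(-33\right) = 0$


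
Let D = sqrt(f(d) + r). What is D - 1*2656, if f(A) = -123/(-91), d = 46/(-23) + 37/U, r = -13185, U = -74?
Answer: -2656 + 4*I*sqrt(6823362)/91 ≈ -2656.0 + 114.82*I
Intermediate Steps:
d = -5/2 (d = 46/(-23) + 37/(-74) = 46*(-1/23) + 37*(-1/74) = -2 - 1/2 = -5/2 ≈ -2.5000)
f(A) = 123/91 (f(A) = -123*(-1/91) = 123/91)
D = 4*I*sqrt(6823362)/91 (D = sqrt(123/91 - 13185) = sqrt(-1199712/91) = 4*I*sqrt(6823362)/91 ≈ 114.82*I)
D - 1*2656 = 4*I*sqrt(6823362)/91 - 1*2656 = 4*I*sqrt(6823362)/91 - 2656 = -2656 + 4*I*sqrt(6823362)/91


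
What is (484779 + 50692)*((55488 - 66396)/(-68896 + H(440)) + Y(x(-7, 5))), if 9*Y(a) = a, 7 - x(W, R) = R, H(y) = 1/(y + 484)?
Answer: 116749135165714/572939127 ≈ 2.0377e+5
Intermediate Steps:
H(y) = 1/(484 + y)
x(W, R) = 7 - R
Y(a) = a/9
(484779 + 50692)*((55488 - 66396)/(-68896 + H(440)) + Y(x(-7, 5))) = (484779 + 50692)*((55488 - 66396)/(-68896 + 1/(484 + 440)) + (7 - 1*5)/9) = 535471*(-10908/(-68896 + 1/924) + (7 - 5)/9) = 535471*(-10908/(-68896 + 1/924) + (⅑)*2) = 535471*(-10908/(-63659903/924) + 2/9) = 535471*(-10908*(-924/63659903) + 2/9) = 535471*(10078992/63659903 + 2/9) = 535471*(218030734/572939127) = 116749135165714/572939127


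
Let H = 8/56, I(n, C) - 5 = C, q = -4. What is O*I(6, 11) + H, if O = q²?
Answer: 1793/7 ≈ 256.14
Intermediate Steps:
I(n, C) = 5 + C
H = ⅐ (H = 8*(1/56) = ⅐ ≈ 0.14286)
O = 16 (O = (-4)² = 16)
O*I(6, 11) + H = 16*(5 + 11) + ⅐ = 16*16 + ⅐ = 256 + ⅐ = 1793/7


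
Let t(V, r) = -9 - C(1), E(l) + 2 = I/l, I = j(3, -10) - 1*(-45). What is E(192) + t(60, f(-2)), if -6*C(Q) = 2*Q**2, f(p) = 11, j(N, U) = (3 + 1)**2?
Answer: -1987/192 ≈ -10.349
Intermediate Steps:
j(N, U) = 16 (j(N, U) = 4**2 = 16)
I = 61 (I = 16 - 1*(-45) = 16 + 45 = 61)
C(Q) = -Q**2/3
E(l) = -2 + 61/l
t(V, r) = -26/3 (t(V, r) = -9 - (-1)*1**2/3 = -9 - (-1)/3 = -9 - 1*(-1/3) = -9 + 1/3 = -26/3)
E(192) + t(60, f(-2)) = (-2 + 61/192) - 26/3 = -323/192 - 26/3 = -1987/192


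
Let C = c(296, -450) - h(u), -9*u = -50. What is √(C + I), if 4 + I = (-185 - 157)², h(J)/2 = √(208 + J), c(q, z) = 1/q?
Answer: √(23057027226 - 4074144*√2)/444 ≈ 341.95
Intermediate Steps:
u = 50/9 (u = -⅑*(-50) = 50/9 ≈ 5.5556)
h(J) = 2*√(208 + J)
I = 116960 (I = -4 + (-185 - 157)² = -4 + (-342)² = -4 + 116964 = 116960)
C = 1/296 - 62*√2/3 (C = 1/296 - 2*√(208 + 50/9) = 1/296 - 2*√(1922/9) = 1/296 - 2*31*√2/3 = 1/296 - 62*√2/3 ≈ -29.224)
√(C + I) = √((1/296 - 62*√2/3) + 116960) = √(34620161/296 - 62*√2/3)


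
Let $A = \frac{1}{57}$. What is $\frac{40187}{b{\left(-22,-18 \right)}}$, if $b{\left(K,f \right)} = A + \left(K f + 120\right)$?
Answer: $\frac{2290659}{29413} \approx 77.879$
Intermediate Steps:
$A = \frac{1}{57} \approx 0.017544$
$b{\left(K,f \right)} = \frac{6841}{57} + K f$ ($b{\left(K,f \right)} = \frac{1}{57} + \left(K f + 120\right) = \frac{1}{57} + \left(120 + K f\right) = \frac{6841}{57} + K f$)
$\frac{40187}{b{\left(-22,-18 \right)}} = \frac{40187}{\frac{6841}{57} - -396} = \frac{40187}{\frac{6841}{57} + 396} = \frac{40187}{\frac{29413}{57}} = 40187 \cdot \frac{57}{29413} = \frac{2290659}{29413}$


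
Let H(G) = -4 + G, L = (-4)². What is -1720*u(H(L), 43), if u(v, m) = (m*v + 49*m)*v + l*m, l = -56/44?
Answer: -594490480/11 ≈ -5.4045e+7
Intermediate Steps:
L = 16
l = -14/11 (l = -56*1/44 = -14/11 ≈ -1.2727)
u(v, m) = -14*m/11 + v*(49*m + m*v) (u(v, m) = (m*v + 49*m)*v - 14*m/11 = (49*m + m*v)*v - 14*m/11 = v*(49*m + m*v) - 14*m/11 = -14*m/11 + v*(49*m + m*v))
-1720*u(H(L), 43) = -1720*43*(-14 + 11*(-4 + 16)² + 539*(-4 + 16))/11 = -1720*43*(-14 + 11*12² + 539*12)/11 = -1720*43*(-14 + 11*144 + 6468)/11 = -1720*43*(-14 + 1584 + 6468)/11 = -1720*43*8038/11 = -1720*345634/11 = -594490480/11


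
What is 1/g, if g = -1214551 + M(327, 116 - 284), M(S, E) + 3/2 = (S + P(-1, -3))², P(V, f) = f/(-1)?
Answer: -2/2211305 ≈ -9.0444e-7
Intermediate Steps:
P(V, f) = -f (P(V, f) = f*(-1) = -f)
M(S, E) = -3/2 + (3 + S)² (M(S, E) = -3/2 + (S - 1*(-3))² = -3/2 + (S + 3)² = -3/2 + (3 + S)²)
g = -2211305/2 (g = -1214551 + (-3/2 + (3 + 327)²) = -1214551 + (-3/2 + 330²) = -1214551 + (-3/2 + 108900) = -1214551 + 217797/2 = -2211305/2 ≈ -1.1057e+6)
1/g = 1/(-2211305/2) = -2/2211305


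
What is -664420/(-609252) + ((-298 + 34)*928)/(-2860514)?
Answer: 256230572233/217846734441 ≈ 1.1762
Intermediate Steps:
-664420/(-609252) + ((-298 + 34)*928)/(-2860514) = -664420*(-1/609252) - 264*928*(-1/2860514) = 166105/152313 - 244992*(-1/2860514) = 166105/152313 + 122496/1430257 = 256230572233/217846734441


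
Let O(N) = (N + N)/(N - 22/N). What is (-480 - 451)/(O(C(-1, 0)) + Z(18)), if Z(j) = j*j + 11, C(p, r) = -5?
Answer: -2793/1055 ≈ -2.6474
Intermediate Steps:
Z(j) = 11 + j**2 (Z(j) = j**2 + 11 = 11 + j**2)
O(N) = 2*N/(N - 22/N) (O(N) = (2*N)/(N - 22/N) = 2*N/(N - 22/N))
(-480 - 451)/(O(C(-1, 0)) + Z(18)) = (-480 - 451)/(2*(-5)**2/(-22 + (-5)**2) + (11 + 18**2)) = -931/(2*25/(-22 + 25) + (11 + 324)) = -931/(2*25/3 + 335) = -931/(2*25*(1/3) + 335) = -931/(50/3 + 335) = -931/1055/3 = -931*3/1055 = -2793/1055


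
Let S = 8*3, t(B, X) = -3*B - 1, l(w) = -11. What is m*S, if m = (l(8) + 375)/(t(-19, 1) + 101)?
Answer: 8736/157 ≈ 55.643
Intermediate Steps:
t(B, X) = -1 - 3*B
m = 364/157 (m = (-11 + 375)/((-1 - 3*(-19)) + 101) = 364/((-1 + 57) + 101) = 364/(56 + 101) = 364/157 ≈ 2.3185)
S = 24
m*S = (364/157)*24 = 8736/157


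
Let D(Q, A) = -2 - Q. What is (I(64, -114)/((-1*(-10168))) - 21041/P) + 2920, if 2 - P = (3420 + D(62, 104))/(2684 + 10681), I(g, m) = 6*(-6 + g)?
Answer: -4365681743/479167 ≈ -9111.0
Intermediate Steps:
I(g, m) = -36 + 6*g
P = 23374/13365 (P = 2 - (3420 + (-2 - 1*62))/(2684 + 10681) = 2 - (3420 + (-2 - 62))/13365 = 2 - (3420 - 64)/13365 = 2 - 3356/13365 = 23374/13365 ≈ 1.7489)
(I(64, -114)/((-1*(-10168))) - 21041/P) + 2920 = ((-36 + 6*64)/((-1*(-10168))) - 21041/23374/13365) + 2920 = ((-36 + 384)/10168 - 21041*13365/23374) + 2920 = (348*(1/10168) - 281212965/23374) + 2920 = (87/2542 - 281212965/23374) + 2920 = -5764849383/479167 + 2920 = -4365681743/479167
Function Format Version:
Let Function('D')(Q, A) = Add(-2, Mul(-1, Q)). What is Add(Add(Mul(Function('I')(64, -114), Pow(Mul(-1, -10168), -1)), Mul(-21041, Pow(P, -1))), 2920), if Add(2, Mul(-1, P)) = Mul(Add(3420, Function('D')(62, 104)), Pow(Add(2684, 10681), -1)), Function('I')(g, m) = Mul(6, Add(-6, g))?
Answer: Rational(-4365681743, 479167) ≈ -9111.0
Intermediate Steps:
Function('I')(g, m) = Add(-36, Mul(6, g))
P = Rational(23374, 13365) (P = Add(2, Mul(-1, Mul(Add(3420, Add(-2, Mul(-1, 62))), Pow(Add(2684, 10681), -1)))) = Add(2, Mul(-1, Mul(Add(3420, Add(-2, -62)), Pow(13365, -1)))) = Add(2, Mul(-1, Mul(Add(3420, -64), Rational(1, 13365)))) = Add(2, Mul(-1, Mul(3356, Rational(1, 13365)))) = Add(2, Mul(-1, Rational(3356, 13365))) = Add(2, Rational(-3356, 13365)) = Rational(23374, 13365) ≈ 1.7489)
Add(Add(Mul(Function('I')(64, -114), Pow(Mul(-1, -10168), -1)), Mul(-21041, Pow(P, -1))), 2920) = Add(Add(Mul(Add(-36, Mul(6, 64)), Pow(Mul(-1, -10168), -1)), Mul(-21041, Pow(Rational(23374, 13365), -1))), 2920) = Add(Add(Mul(Add(-36, 384), Pow(10168, -1)), Mul(-21041, Rational(13365, 23374))), 2920) = Add(Add(Mul(348, Rational(1, 10168)), Rational(-281212965, 23374)), 2920) = Add(Add(Rational(87, 2542), Rational(-281212965, 23374)), 2920) = Add(Rational(-5764849383, 479167), 2920) = Rational(-4365681743, 479167)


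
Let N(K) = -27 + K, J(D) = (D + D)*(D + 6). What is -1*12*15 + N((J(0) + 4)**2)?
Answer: -191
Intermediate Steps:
J(D) = 2*D*(6 + D) (J(D) = (2*D)*(6 + D) = 2*D*(6 + D))
-1*12*15 + N((J(0) + 4)**2) = -1*12*15 + (-27 + (2*0*(6 + 0) + 4)**2) = -12*15 + (-27 + (2*0*6 + 4)**2) = -180 + (-27 + (0 + 4)**2) = -180 + (-27 + 4**2) = -180 + (-27 + 16) = -180 - 11 = -191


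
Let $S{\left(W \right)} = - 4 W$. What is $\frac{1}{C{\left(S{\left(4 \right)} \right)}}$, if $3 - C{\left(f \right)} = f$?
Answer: $\frac{1}{19} \approx 0.052632$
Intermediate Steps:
$C{\left(f \right)} = 3 - f$
$\frac{1}{C{\left(S{\left(4 \right)} \right)}} = \frac{1}{3 - \left(-4\right) 4} = \frac{1}{3 - -16} = \frac{1}{3 + 16} = \frac{1}{19}$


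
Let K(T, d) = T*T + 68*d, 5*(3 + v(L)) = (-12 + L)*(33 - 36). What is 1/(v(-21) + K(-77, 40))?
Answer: 5/43329 ≈ 0.00011540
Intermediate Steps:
v(L) = 21/5 - 3*L/5 (v(L) = -3 + ((-12 + L)*(33 - 36))/5 = -3 + ((-12 + L)*(-3))/5 = -3 + (36 - 3*L)/5 = -3 + (36/5 - 3*L/5) = 21/5 - 3*L/5)
K(T, d) = T² + 68*d
1/(v(-21) + K(-77, 40)) = 1/((21/5 - ⅗*(-21)) + ((-77)² + 68*40)) = 1/((21/5 + 63/5) + (5929 + 2720)) = 1/(84/5 + 8649) = 1/(43329/5) = 5/43329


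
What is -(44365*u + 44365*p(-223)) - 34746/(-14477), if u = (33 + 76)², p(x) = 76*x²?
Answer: -2435036597570179/14477 ≈ -1.6820e+11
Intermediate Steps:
u = 11881 (u = 109² = 11881)
-(44365*u + 44365*p(-223)) - 34746/(-14477) = -44365/(1/(11881 + 76*(-223)²)) - 34746/(-14477) = -44365/(1/(11881 + 76*49729)) - 34746*(-1/14477) = -44365/(1/(11881 + 3779404)) + 34746/14477 = -44365/(1/3791285) + 34746/14477 = -44365/1/3791285 + 34746/14477 = -44365*3791285 + 34746/14477 = -168200359025 + 34746/14477 = -2435036597570179/14477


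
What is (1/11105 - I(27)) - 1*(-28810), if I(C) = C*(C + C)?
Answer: 303743961/11105 ≈ 27352.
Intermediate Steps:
I(C) = 2*C² (I(C) = C*(2*C) = 2*C²)
(1/11105 - I(27)) - 1*(-28810) = (1/11105 - 2*27²) - 1*(-28810) = (1/11105 - 2*729) + 28810 = (1/11105 - 1*1458) + 28810 = (1/11105 - 1458) + 28810 = -16191089/11105 + 28810 = 303743961/11105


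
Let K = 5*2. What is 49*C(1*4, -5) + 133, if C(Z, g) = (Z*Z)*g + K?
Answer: -3297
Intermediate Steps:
K = 10
C(Z, g) = 10 + g*Z**2 (C(Z, g) = (Z*Z)*g + 10 = Z**2*g + 10 = g*Z**2 + 10 = 10 + g*Z**2)
49*C(1*4, -5) + 133 = 49*(10 - 5*(1*4)**2) + 133 = 49*(10 - 5*4**2) + 133 = 49*(10 - 5*16) + 133 = 49*(10 - 80) + 133 = 49*(-70) + 133 = -3430 + 133 = -3297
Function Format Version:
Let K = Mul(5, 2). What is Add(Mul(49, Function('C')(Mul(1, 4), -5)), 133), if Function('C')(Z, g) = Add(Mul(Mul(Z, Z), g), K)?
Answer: -3297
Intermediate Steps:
K = 10
Function('C')(Z, g) = Add(10, Mul(g, Pow(Z, 2))) (Function('C')(Z, g) = Add(Mul(Mul(Z, Z), g), 10) = Add(Mul(Pow(Z, 2), g), 10) = Add(Mul(g, Pow(Z, 2)), 10) = Add(10, Mul(g, Pow(Z, 2))))
Add(Mul(49, Function('C')(Mul(1, 4), -5)), 133) = Add(Mul(49, Add(10, Mul(-5, Pow(Mul(1, 4), 2)))), 133) = Add(Mul(49, Add(10, Mul(-5, Pow(4, 2)))), 133) = Add(Mul(49, Add(10, Mul(-5, 16))), 133) = Add(Mul(49, Add(10, -80)), 133) = Add(Mul(49, -70), 133) = Add(-3430, 133) = -3297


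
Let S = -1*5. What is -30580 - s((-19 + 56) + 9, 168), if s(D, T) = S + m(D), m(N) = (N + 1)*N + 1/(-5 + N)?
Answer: -1342218/41 ≈ -32737.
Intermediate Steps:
S = -5
m(N) = 1/(-5 + N) + N*(1 + N) (m(N) = (1 + N)*N + 1/(-5 + N) = N*(1 + N) + 1/(-5 + N) = 1/(-5 + N) + N*(1 + N))
s(D, T) = -5 + (1 + D³ - 5*D - 4*D²)/(-5 + D)
-30580 - s((-19 + 56) + 9, 168) = -30580 - (26 + ((-19 + 56) + 9)³ - 10*((-19 + 56) + 9) - 4*((-19 + 56) + 9)²)/(-5 + ((-19 + 56) + 9)) = -30580 - (26 + (37 + 9)³ - 10*(37 + 9) - 4*(37 + 9)²)/(-5 + (37 + 9)) = -30580 - (26 + 46³ - 10*46 - 4*46²)/(-5 + 46) = -30580 - (26 + 97336 - 460 - 4*2116)/41 = -30580 - (26 + 97336 - 460 - 8464)/41 = -30580 - 88438/41 = -1342218/41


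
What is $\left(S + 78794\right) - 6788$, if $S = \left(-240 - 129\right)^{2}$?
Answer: $208167$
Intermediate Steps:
$S = 136161$ ($S = \left(-369\right)^{2} = 136161$)
$\left(S + 78794\right) - 6788 = \left(136161 + 78794\right) - 6788 = 214955 - 6788 = 208167$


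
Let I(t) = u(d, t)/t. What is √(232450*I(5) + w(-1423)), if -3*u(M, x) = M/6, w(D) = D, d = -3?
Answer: 4*√3558/3 ≈ 79.532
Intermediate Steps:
u(M, x) = -M/18 (u(M, x) = -M/(3*6) = -M/18)
I(t) = 1/(6*t) (I(t) = (-1/18*(-3))/t = 1/(6*t))
√(232450*I(5) + w(-1423)) = √(232450*((⅙)/5) - 1423) = √(232450*((⅙)*(⅕)) - 1423) = √(232450*(1/30) - 1423) = √(23245/3 - 1423) = √(18976/3) = 4*√3558/3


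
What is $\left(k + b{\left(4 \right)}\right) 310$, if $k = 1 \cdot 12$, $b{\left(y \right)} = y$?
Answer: $4960$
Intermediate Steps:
$k = 12$
$\left(k + b{\left(4 \right)}\right) 310 = \left(12 + 4\right) 310 = 16 \cdot 310 = 4960$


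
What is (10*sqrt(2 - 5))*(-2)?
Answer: -20*I*sqrt(3) ≈ -34.641*I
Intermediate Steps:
(10*sqrt(2 - 5))*(-2) = (10*sqrt(-3))*(-2) = (10*(I*sqrt(3)))*(-2) = (10*I*sqrt(3))*(-2) = -20*I*sqrt(3)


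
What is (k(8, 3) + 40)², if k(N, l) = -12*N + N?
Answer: 2304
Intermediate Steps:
k(N, l) = -11*N
(k(8, 3) + 40)² = (-11*8 + 40)² = (-88 + 40)² = (-48)² = 2304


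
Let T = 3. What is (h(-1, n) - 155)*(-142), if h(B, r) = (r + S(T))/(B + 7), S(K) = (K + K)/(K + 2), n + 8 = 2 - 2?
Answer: 332564/15 ≈ 22171.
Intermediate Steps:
n = -8 (n = -8 + (2 - 2) = -8 + 0 = -8)
S(K) = 2*K/(2 + K) (S(K) = (2*K)/(2 + K) = 2*K/(2 + K))
h(B, r) = (6/5 + r)/(7 + B) (h(B, r) = (r + 2*3/(2 + 3))/(B + 7) = (r + 2*3/5)/(7 + B) = (r + 2*3*(⅕))/(7 + B) = (r + 6/5)/(7 + B) = (6/5 + r)/(7 + B))
(h(-1, n) - 155)*(-142) = ((6/5 - 8)/(7 - 1) - 155)*(-142) = (-34/5/6 - 155)*(-142) = ((⅙)*(-34/5) - 155)*(-142) = (-17/15 - 155)*(-142) = -2342/15*(-142) = 332564/15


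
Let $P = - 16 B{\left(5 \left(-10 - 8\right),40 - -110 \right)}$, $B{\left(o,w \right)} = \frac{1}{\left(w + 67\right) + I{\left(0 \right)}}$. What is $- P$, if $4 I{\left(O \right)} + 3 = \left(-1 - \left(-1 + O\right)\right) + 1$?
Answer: $\frac{32}{433} \approx 0.073903$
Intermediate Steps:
$I{\left(O \right)} = - \frac{1}{2} - \frac{O}{4}$ ($I{\left(O \right)} = - \frac{3}{4} + \frac{\left(-1 - \left(-1 + O\right)\right) + 1}{4} = - \frac{3}{4} + \frac{- O + 1}{4} = - \frac{3}{4} + \frac{1 - O}{4} = - \frac{3}{4} - \left(- \frac{1}{4} + \frac{O}{4}\right) = - \frac{1}{2} - \frac{O}{4}$)
$B{\left(o,w \right)} = \frac{1}{\frac{133}{2} + w}$ ($B{\left(o,w \right)} = \frac{1}{\left(w + 67\right) - \frac{1}{2}} = \frac{1}{\left(67 + w\right) + \left(- \frac{1}{2} + 0\right)} = \frac{1}{\left(67 + w\right) - \frac{1}{2}} = \frac{1}{\frac{133}{2} + w}$)
$P = - \frac{32}{433}$ ($P = - 16 \frac{2}{133 + 2 \left(40 - -110\right)} = - 16 \frac{2}{133 + 2 \left(40 + 110\right)} = - 16 \frac{2}{133 + 2 \cdot 150} = - 16 \frac{2}{133 + 300} = - 16 \cdot \frac{2}{433} = - 16 \cdot 2 \cdot \frac{1}{433} = \left(-16\right) \frac{2}{433} = - \frac{32}{433} \approx -0.073903$)
$- P = \left(-1\right) \left(- \frac{32}{433}\right) = \frac{32}{433}$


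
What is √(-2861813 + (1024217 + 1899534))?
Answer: 3*√6882 ≈ 248.87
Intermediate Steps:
√(-2861813 + (1024217 + 1899534)) = √(-2861813 + 2923751) = √61938 = 3*√6882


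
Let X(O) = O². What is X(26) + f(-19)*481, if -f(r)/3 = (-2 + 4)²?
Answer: -5096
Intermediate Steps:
f(r) = -12 (f(r) = -3*(-2 + 4)² = -3*2² = -3*4 = -12)
X(26) + f(-19)*481 = 26² - 12*481 = 676 - 5772 = -5096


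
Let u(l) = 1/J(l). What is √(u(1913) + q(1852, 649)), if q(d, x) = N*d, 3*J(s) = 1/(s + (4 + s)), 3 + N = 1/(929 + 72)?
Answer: √5947727786/1001 ≈ 77.044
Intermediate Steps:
N = -3002/1001 (N = -3 + 1/(929 + 72) = -3 + 1/1001 = -3002/1001 ≈ -2.9990)
J(s) = 1/(3*(4 + 2*s)) (J(s) = 1/(3*(s + (4 + s))) = 1/(3*(4 + 2*s)))
u(l) = 12 + 6*l (u(l) = 1/(1/(6*(2 + l))) = 12 + 6*l)
q(d, x) = -3002*d/1001
√(u(1913) + q(1852, 649)) = √((12 + 6*1913) - 3002/1001*1852) = √((12 + 11478) - 5559704/1001) = √(11490 - 5559704/1001) = √(5941786/1001) = √5947727786/1001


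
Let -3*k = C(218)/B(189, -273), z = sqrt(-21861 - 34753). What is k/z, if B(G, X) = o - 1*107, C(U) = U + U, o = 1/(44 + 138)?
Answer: -39676*I*sqrt(56614)/1653666633 ≈ -0.0057088*I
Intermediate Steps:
o = 1/182 ≈ 0.0054945
z = I*sqrt(56614) (z = sqrt(-56614) = I*sqrt(56614) ≈ 237.94*I)
C(U) = 2*U
B(G, X) = -19473/182 (B(G, X) = 1/182 - 1*107 = 1/182 - 107 = -19473/182)
k = 79352/58419 (k = -2*218/(3*(-19473/182)) = -436*(-182)/(3*19473) = -1/3*(-79352/19473) = 79352/58419 ≈ 1.3583)
k/z = 79352/(58419*((I*sqrt(56614)))) = 79352*(-I*sqrt(56614)/56614)/58419 = -39676*I*sqrt(56614)/1653666633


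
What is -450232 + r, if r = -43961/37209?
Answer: -16752726449/37209 ≈ -4.5023e+5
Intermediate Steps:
r = -43961/37209 (r = -43961*1/37209 = -43961/37209 ≈ -1.1815)
-450232 + r = -450232 - 43961/37209 = -16752726449/37209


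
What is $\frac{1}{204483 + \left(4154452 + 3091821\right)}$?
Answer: $\frac{1}{7450756} \approx 1.3421 \cdot 10^{-7}$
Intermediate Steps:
$\frac{1}{204483 + \left(4154452 + 3091821\right)} = \frac{1}{204483 + 7246273} = \frac{1}{7450756}$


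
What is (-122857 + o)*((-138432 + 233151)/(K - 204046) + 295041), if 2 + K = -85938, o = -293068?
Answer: -11861857231086325/96662 ≈ -1.2271e+11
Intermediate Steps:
K = -85940 (K = -2 - 85938 = -85940)
(-122857 + o)*((-138432 + 233151)/(K - 204046) + 295041) = (-122857 - 293068)*((-138432 + 233151)/(-85940 - 204046) + 295041) = -415925*(94719/(-289986) + 295041) = -415925*(94719*(-1/289986) + 295041) = -415925*(-31573/96662 + 295041) = -415925*28519221569/96662 = -11861857231086325/96662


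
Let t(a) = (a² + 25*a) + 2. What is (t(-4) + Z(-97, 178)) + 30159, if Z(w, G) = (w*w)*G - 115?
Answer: 1704764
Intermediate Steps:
Z(w, G) = -115 + G*w² (Z(w, G) = w²*G - 115 = G*w² - 115 = -115 + G*w²)
t(a) = 2 + a² + 25*a
(t(-4) + Z(-97, 178)) + 30159 = ((2 + (-4)² + 25*(-4)) + (-115 + 178*(-97)²)) + 30159 = ((2 + 16 - 100) + (-115 + 178*9409)) + 30159 = (-82 + (-115 + 1674802)) + 30159 = (-82 + 1674687) + 30159 = 1674605 + 30159 = 1704764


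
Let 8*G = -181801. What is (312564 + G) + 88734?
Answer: 3028583/8 ≈ 3.7857e+5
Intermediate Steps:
G = -181801/8 (G = (⅛)*(-181801) = -181801/8 ≈ -22725.)
(312564 + G) + 88734 = (312564 - 181801/8) + 88734 = 2318711/8 + 88734 = 3028583/8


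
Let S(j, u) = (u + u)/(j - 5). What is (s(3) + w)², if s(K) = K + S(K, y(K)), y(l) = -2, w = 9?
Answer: 196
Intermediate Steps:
S(j, u) = 2*u/(-5 + j) (S(j, u) = (2*u)/(-5 + j) = 2*u/(-5 + j))
s(K) = K - 4/(-5 + K) (s(K) = K + 2*(-2)/(-5 + K) = K - 4/(-5 + K))
(s(3) + w)² = ((-4 + 3*(-5 + 3))/(-5 + 3) + 9)² = ((-4 + 3*(-2))/(-2) + 9)² = (-(-4 - 6)/2 + 9)² = (-½*(-10) + 9)² = (5 + 9)² = 14² = 196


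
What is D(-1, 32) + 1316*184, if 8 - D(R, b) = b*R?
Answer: 242184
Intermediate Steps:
D(R, b) = 8 - R*b (D(R, b) = 8 - b*R = 8 - R*b)
D(-1, 32) + 1316*184 = (8 - 1*(-1)*32) + 1316*184 = (8 + 32) + 242144 = 40 + 242144 = 242184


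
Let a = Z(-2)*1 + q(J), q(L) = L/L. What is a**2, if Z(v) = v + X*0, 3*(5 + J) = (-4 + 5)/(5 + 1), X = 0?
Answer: 1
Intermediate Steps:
J = -89/18 (J = -5 + ((-4 + 5)/(5 + 1))/3 = -5 + (1/6)/3 = -5 + (1*(1/6))/3 = -5 + (1/3)*(1/6) = -5 + 1/18 = -89/18 ≈ -4.9444)
Z(v) = v (Z(v) = v + 0*0 = v + 0 = v)
q(L) = 1
a = -1 (a = -2*1 + 1 = -2 + 1 = -1)
a**2 = (-1)**2 = 1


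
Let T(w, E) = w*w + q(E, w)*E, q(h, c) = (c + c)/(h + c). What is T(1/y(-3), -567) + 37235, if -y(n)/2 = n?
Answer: 4558948685/122436 ≈ 37235.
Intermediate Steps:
q(h, c) = 2*c/(c + h) (q(h, c) = (2*c)/(c + h) = 2*c/(c + h))
y(n) = -2*n
T(w, E) = w**2 + 2*E*w/(E + w) (T(w, E) = w*w + (2*w/(w + E))*E = w**2 + (2*w/(E + w))*E = w**2 + 2*E*w/(E + w))
T(1/y(-3), -567) + 37235 = (2*(-567) + (-567 + 1/(-2*(-3)))/((-2*(-3))))/(((-2*(-3)))*(-567 + 1/(-2*(-3)))) + 37235 = (-1134 + (-567 + 1/6)/6)/(6*(-567 + 1/6)) + 37235 = (-1134 + (1/6)*(-3401/6))/(6*(-3401/6)) + 37235 = (1/6)*(-6/3401)*(-1134 - 3401/36) + 37235 = (1/6)*(-6/3401)*(-44225/36) + 37235 = 44225/122436 + 37235 = 4558948685/122436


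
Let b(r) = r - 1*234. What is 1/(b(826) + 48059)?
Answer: 1/48651 ≈ 2.0555e-5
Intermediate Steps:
b(r) = -234 + r (b(r) = r - 234 = -234 + r)
1/(b(826) + 48059) = 1/((-234 + 826) + 48059) = 1/(592 + 48059) = 1/48651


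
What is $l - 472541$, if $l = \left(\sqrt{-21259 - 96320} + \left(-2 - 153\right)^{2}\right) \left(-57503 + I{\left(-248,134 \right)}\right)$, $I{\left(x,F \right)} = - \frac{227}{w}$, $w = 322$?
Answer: $- \frac{445003695027}{322} - \frac{18516193 i \sqrt{117579}}{322} \approx -1.382 \cdot 10^{9} - 1.9718 \cdot 10^{7} i$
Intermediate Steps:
$I{\left(x,F \right)} = - \frac{227}{322}$
$l = - \frac{444851536825}{322} - \frac{18516193 i \sqrt{117579}}{322}$ ($l = \left(\sqrt{-21259 - 96320} + \left(-2 - 153\right)^{2}\right) \left(-57503 - \frac{227}{322}\right) = \left(\sqrt{-117579} + \left(-155\right)^{2}\right) \left(- \frac{18516193}{322}\right) = \left(i \sqrt{117579} + 24025\right) \left(- \frac{18516193}{322}\right) = \left(24025 + i \sqrt{117579}\right) \left(- \frac{18516193}{322}\right) = - \frac{444851536825}{322} - \frac{18516193 i \sqrt{117579}}{322} \approx -1.3815 \cdot 10^{9} - 1.9718 \cdot 10^{7} i$)
$l - 472541 = \left(- \frac{444851536825}{322} - \frac{18516193 i \sqrt{117579}}{322}\right) - 472541 = - \frac{445003695027}{322} - \frac{18516193 i \sqrt{117579}}{322}$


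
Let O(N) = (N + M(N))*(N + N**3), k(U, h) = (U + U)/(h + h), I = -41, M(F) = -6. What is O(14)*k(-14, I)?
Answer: 308896/41 ≈ 7534.0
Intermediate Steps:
k(U, h) = U/h (k(U, h) = (2*U)/((2*h)) = (2*U)*(1/(2*h)) = U/h)
O(N) = (-6 + N)*(N + N**3) (O(N) = (N - 6)*(N + N**3) = (-6 + N)*(N + N**3))
O(14)*k(-14, I) = (14*(-6 + 14 + 14**3 - 6*14**2))*(-14/(-41)) = (14*(-6 + 14 + 2744 - 6*196))*(-14*(-1/41)) = (14*(-6 + 14 + 2744 - 1176))*(14/41) = (14*1576)*(14/41) = 22064*(14/41) = 308896/41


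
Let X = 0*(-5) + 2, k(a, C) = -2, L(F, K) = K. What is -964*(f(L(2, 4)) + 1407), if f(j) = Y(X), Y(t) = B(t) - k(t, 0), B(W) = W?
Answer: -1360204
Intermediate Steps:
X = 2 (X = 0 + 2 = 2)
Y(t) = 2 + t (Y(t) = t - 1*(-2) = t + 2 = 2 + t)
f(j) = 4 (f(j) = 2 + 2 = 4)
-964*(f(L(2, 4)) + 1407) = -964*(4 + 1407) = -964*1411 = -1360204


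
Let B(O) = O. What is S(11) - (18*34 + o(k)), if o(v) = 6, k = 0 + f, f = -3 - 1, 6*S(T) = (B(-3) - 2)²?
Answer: -3683/6 ≈ -613.83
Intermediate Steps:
S(T) = 25/6 (S(T) = (-3 - 2)²/6 = (⅙)*(-5)² = (⅙)*25 = 25/6)
f = -4
k = -4 (k = 0 - 4 = -4)
S(11) - (18*34 + o(k)) = 25/6 - (18*34 + 6) = 25/6 - (612 + 6) = 25/6 - 1*618 = 25/6 - 618 = -3683/6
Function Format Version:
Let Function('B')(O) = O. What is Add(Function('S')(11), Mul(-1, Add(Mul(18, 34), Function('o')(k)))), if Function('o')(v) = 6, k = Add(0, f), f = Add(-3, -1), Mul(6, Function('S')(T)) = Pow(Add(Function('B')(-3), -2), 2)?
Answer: Rational(-3683, 6) ≈ -613.83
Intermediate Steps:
Function('S')(T) = Rational(25, 6) (Function('S')(T) = Mul(Rational(1, 6), Pow(Add(-3, -2), 2)) = Mul(Rational(1, 6), Pow(-5, 2)) = Mul(Rational(1, 6), 25) = Rational(25, 6))
f = -4
k = -4 (k = Add(0, -4) = -4)
Add(Function('S')(11), Mul(-1, Add(Mul(18, 34), Function('o')(k)))) = Add(Rational(25, 6), Mul(-1, Add(Mul(18, 34), 6))) = Add(Rational(25, 6), Mul(-1, Add(612, 6))) = Add(Rational(25, 6), Mul(-1, 618)) = Add(Rational(25, 6), -618) = Rational(-3683, 6)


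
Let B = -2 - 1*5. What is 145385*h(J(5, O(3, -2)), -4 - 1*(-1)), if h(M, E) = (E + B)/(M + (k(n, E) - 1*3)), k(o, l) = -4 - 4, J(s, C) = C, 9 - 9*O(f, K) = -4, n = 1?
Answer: 6542325/43 ≈ 1.5215e+5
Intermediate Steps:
O(f, K) = 13/9 (O(f, K) = 1 - 1/9*(-4) = 1 + 4/9 = 13/9)
k(o, l) = -8
B = -7 (B = -2 - 5 = -7)
h(M, E) = (-7 + E)/(-11 + M) (h(M, E) = (E - 7)/(M + (-8 - 1*3)) = (-7 + E)/(M + (-8 - 3)) = (-7 + E)/(M - 11) = (-7 + E)/(-11 + M))
145385*h(J(5, O(3, -2)), -4 - 1*(-1)) = 145385*((-7 + (-4 - 1*(-1)))/(-11 + 13/9)) = 145385*((-7 + (-4 + 1))/(-86/9)) = 145385*(-9*(-7 - 3)/86) = 145385*(-9/86*(-10)) = 145385*(45/43) = 6542325/43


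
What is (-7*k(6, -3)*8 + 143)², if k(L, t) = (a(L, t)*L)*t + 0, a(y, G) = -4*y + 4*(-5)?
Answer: 1954435681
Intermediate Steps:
a(y, G) = -20 - 4*y (a(y, G) = -4*y - 20 = -20 - 4*y)
k(L, t) = L*t*(-20 - 4*L) (k(L, t) = ((-20 - 4*L)*L)*t + 0 = (L*(-20 - 4*L))*t + 0 = L*t*(-20 - 4*L) + 0 = L*t*(-20 - 4*L))
(-7*k(6, -3)*8 + 143)² = (-(-28)*6*(-3)*(5 + 6)*8 + 143)² = (-(-28)*6*(-3)*11*8 + 143)² = (-7*792*8 + 143)² = (-5544*8 + 143)² = (-44352 + 143)² = (-44209)² = 1954435681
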